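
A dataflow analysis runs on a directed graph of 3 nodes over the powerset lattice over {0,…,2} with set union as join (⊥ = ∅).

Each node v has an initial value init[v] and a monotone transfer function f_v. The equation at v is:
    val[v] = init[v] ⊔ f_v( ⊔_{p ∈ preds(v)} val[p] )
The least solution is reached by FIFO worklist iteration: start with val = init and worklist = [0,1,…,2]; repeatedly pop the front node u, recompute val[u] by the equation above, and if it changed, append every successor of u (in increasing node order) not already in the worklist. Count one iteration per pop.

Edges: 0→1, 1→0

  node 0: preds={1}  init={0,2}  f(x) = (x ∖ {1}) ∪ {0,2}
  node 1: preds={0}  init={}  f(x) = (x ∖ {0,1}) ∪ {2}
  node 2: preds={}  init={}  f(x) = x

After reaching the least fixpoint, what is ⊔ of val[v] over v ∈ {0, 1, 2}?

Trace (4 dequeues):
  [1] u=0 | in {} | out {0,2} | ==
  [2] u=1 | in {0,2} | out {2} | prev {} | push {0}
  [3] u=2 | in {} | out {} | ==
  [4] u=0 | in {2} | out {0,2} | ==

Converged values:
  [0] {0,2}
  [1] {2}
  [2] {}

{0,2}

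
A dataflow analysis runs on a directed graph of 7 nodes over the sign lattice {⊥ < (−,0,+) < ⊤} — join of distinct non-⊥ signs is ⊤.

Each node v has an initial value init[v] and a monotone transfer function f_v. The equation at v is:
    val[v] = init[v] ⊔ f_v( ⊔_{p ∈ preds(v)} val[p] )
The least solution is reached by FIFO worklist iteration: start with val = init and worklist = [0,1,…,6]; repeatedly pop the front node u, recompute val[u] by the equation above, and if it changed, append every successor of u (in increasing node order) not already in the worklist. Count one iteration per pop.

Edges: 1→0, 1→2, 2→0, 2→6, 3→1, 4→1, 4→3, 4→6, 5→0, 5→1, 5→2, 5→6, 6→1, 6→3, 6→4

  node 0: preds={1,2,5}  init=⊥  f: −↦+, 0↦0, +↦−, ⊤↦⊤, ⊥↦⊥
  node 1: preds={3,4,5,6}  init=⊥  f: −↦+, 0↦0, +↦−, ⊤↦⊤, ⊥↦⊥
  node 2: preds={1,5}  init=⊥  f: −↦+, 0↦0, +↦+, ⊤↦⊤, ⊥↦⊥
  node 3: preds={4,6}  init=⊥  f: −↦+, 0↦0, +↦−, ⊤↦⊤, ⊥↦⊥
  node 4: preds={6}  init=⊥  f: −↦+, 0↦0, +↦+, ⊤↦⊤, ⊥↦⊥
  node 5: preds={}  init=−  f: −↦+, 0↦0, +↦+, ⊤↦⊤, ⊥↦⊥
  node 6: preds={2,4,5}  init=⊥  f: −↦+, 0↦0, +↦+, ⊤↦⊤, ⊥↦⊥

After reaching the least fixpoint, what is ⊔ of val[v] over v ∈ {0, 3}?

Trace (16 dequeues):
  [1] u=0 | in − | out + | prev ⊥ | push {}
  [2] u=1 | in − | out + | prev ⊥ | push {0}
  [3] u=2 | in ⊤ | out ⊤ | prev ⊥ | push {}
  [4] u=3 | in ⊥ | out ⊥ | ==
  [5] u=4 | in ⊥ | out ⊥ | ==
  [6] u=5 | in ⊥ | out − | ==
  [7] u=6 | in ⊤ | out ⊤ | prev ⊥ | push {1,3,4}
  [8] u=0 | in ⊤ | out ⊤ | prev + | push {}
  [9] u=1 | in ⊤ | out ⊤ | prev + | push {0,2}
  [10] u=3 | in ⊤ | out ⊤ | prev ⊥ | push {1}
  [11] u=4 | in ⊤ | out ⊤ | prev ⊥ | push {3,6}
  [12] u=0 | in ⊤ | out ⊤ | ==
  [13] u=2 | in ⊤ | out ⊤ | ==
  [14] u=1 | in ⊤ | out ⊤ | ==
  [15] u=3 | in ⊤ | out ⊤ | ==
  [16] u=6 | in ⊤ | out ⊤ | ==

Converged values:
  [0] ⊤
  [1] ⊤
  [2] ⊤
  [3] ⊤
  [4] ⊤
  [5] −
  [6] ⊤

⊤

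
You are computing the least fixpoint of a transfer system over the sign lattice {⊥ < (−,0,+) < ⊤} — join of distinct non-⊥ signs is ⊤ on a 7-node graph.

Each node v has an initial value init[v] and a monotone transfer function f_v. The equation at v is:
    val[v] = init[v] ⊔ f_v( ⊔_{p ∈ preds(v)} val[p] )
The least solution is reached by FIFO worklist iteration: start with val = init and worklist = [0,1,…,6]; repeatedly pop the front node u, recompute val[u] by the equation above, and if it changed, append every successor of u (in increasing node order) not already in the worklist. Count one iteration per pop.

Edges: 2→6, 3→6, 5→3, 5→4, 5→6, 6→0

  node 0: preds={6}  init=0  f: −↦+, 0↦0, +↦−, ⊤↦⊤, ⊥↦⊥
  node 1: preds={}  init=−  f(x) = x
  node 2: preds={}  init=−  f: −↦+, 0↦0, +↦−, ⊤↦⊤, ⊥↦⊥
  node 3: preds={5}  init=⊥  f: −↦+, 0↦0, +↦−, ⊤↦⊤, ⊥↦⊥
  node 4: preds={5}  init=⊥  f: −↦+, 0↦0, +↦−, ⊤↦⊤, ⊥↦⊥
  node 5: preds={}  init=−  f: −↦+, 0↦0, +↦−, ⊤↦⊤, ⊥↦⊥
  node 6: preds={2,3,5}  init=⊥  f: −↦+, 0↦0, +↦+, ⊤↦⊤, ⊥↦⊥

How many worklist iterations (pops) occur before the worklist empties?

8

Iteration log — 8 steps:
  step 1. node 0  ⊔preds=⊥  new=0  stable
  step 2. node 1  ⊔preds=⊥  new=−  stable
  step 3. node 2  ⊔preds=⊥  new=−  stable
  step 4. node 3  ⊔preds=−  new=+  old=⊥  +wl: 
  step 5. node 4  ⊔preds=−  new=+  old=⊥  +wl: 
  step 6. node 5  ⊔preds=⊥  new=−  stable
  step 7. node 6  ⊔preds=⊤  new=⊤  old=⊥  +wl: 0
  step 8. node 0  ⊔preds=⊤  new=⊤  old=0  +wl: 

Least fixpoint reached:
  node 0: ⊤
  node 1: −
  node 2: −
  node 3: +
  node 4: +
  node 5: −
  node 6: ⊤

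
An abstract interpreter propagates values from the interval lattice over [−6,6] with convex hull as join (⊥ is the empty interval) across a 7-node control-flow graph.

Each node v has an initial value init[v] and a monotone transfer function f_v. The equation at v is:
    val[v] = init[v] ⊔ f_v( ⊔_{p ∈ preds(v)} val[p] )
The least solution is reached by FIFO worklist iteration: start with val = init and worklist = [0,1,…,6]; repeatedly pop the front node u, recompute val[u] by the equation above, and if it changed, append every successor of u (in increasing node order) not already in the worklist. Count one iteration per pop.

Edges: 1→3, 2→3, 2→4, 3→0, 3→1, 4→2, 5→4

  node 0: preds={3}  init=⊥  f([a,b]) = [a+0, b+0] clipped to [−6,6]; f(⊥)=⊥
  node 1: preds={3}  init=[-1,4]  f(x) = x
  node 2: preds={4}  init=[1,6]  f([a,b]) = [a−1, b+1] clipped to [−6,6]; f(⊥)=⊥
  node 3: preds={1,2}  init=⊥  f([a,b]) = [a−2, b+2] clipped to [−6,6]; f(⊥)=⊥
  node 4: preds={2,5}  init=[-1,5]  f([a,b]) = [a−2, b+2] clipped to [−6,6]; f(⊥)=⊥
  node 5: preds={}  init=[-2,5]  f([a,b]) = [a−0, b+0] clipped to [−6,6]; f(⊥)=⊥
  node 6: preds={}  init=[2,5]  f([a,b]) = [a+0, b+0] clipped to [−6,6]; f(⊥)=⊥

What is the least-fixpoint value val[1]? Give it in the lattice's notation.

[-6,6]

Trace (17 dequeues):
  [1] u=0 | in ⊥ | out ⊥ | ==
  [2] u=1 | in ⊥ | out [-1,4] | ==
  [3] u=2 | in [-1,5] | out [-2,6] | prev [1,6] | push {}
  [4] u=3 | in [-2,6] | out [-4,6] | prev ⊥ | push {0,1}
  [5] u=4 | in [-2,6] | out [-4,6] | prev [-1,5] | push {2}
  [6] u=5 | in ⊥ | out [-2,5] | ==
  [7] u=6 | in ⊥ | out [2,5] | ==
  [8] u=0 | in [-4,6] | out [-4,6] | prev ⊥ | push {}
  [9] u=1 | in [-4,6] | out [-4,6] | prev [-1,4] | push {3}
  [10] u=2 | in [-4,6] | out [-5,6] | prev [-2,6] | push {4}
  [11] u=3 | in [-5,6] | out [-6,6] | prev [-4,6] | push {0,1}
  [12] u=4 | in [-5,6] | out [-6,6] | prev [-4,6] | push {2}
  [13] u=0 | in [-6,6] | out [-6,6] | prev [-4,6] | push {}
  [14] u=1 | in [-6,6] | out [-6,6] | prev [-4,6] | push {3}
  [15] u=2 | in [-6,6] | out [-6,6] | prev [-5,6] | push {4}
  [16] u=3 | in [-6,6] | out [-6,6] | ==
  [17] u=4 | in [-6,6] | out [-6,6] | ==

Converged values:
  [0] [-6,6]
  [1] [-6,6]
  [2] [-6,6]
  [3] [-6,6]
  [4] [-6,6]
  [5] [-2,5]
  [6] [2,5]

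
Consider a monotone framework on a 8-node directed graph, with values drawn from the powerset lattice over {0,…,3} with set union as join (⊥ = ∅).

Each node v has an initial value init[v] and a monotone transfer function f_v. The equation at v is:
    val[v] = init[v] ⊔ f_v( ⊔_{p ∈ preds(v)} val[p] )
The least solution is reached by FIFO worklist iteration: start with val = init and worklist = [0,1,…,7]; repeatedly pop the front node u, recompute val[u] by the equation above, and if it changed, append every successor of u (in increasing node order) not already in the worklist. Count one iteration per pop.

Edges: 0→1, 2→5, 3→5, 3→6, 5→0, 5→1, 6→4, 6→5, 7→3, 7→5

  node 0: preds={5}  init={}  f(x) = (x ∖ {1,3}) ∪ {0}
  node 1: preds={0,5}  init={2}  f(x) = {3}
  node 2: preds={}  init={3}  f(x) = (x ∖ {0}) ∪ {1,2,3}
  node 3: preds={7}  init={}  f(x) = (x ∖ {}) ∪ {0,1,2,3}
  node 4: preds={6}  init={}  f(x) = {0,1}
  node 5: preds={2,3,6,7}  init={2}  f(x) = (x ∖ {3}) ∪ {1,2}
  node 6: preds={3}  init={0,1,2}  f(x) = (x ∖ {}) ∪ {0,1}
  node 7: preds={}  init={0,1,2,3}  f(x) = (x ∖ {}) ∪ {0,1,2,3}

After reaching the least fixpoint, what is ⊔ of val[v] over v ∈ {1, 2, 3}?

{0,1,2,3}

Worklist (12 pops):
  #1 pop 0: in={2} → {0,2} (was {}); enqueue []
  #2 pop 1: in={0,2} → {2,3} (was {2}); enqueue []
  #3 pop 2: in={} → {1,2,3} (was {3}); enqueue []
  #4 pop 3: in={0,1,2,3} → {0,1,2,3} (was {}); enqueue []
  #5 pop 4: in={0,1,2} → {0,1} (was {}); enqueue []
  #6 pop 5: in={0,1,2,3} → {0,1,2} (was {2}); enqueue [0,1]
  #7 pop 6: in={0,1,2,3} → {0,1,2,3} (was {0,1,2}); enqueue [4,5]
  #8 pop 7: in={} → {0,1,2,3} (no change)
  #9 pop 0: in={0,1,2} → {0,2} (no change)
  #10 pop 1: in={0,1,2} → {2,3} (no change)
  #11 pop 4: in={0,1,2,3} → {0,1} (no change)
  #12 pop 5: in={0,1,2,3} → {0,1,2} (no change)

Fixpoint:
  val[0] = {0,2}
  val[1] = {2,3}
  val[2] = {1,2,3}
  val[3] = {0,1,2,3}
  val[4] = {0,1}
  val[5] = {0,1,2}
  val[6] = {0,1,2,3}
  val[7] = {0,1,2,3}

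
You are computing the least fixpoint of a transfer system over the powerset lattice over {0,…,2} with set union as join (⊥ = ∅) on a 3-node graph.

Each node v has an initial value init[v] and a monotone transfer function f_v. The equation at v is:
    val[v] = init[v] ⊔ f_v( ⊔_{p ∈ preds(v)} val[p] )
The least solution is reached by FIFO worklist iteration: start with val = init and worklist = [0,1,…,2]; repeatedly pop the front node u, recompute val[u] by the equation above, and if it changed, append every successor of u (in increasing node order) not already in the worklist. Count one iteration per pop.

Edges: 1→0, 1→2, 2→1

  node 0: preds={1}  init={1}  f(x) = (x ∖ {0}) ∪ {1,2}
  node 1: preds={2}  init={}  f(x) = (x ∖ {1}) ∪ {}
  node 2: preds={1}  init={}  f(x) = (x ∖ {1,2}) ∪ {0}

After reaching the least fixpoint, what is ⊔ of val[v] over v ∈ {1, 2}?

{0}

Iteration log — 6 steps:
  step 1. node 0  ⊔preds={}  new={1,2}  old={1}  +wl: 
  step 2. node 1  ⊔preds={}  new={}  stable
  step 3. node 2  ⊔preds={}  new={0}  old={}  +wl: 1
  step 4. node 1  ⊔preds={0}  new={0}  old={}  +wl: 0,2
  step 5. node 0  ⊔preds={0}  new={1,2}  stable
  step 6. node 2  ⊔preds={0}  new={0}  stable

Least fixpoint reached:
  node 0: {1,2}
  node 1: {0}
  node 2: {0}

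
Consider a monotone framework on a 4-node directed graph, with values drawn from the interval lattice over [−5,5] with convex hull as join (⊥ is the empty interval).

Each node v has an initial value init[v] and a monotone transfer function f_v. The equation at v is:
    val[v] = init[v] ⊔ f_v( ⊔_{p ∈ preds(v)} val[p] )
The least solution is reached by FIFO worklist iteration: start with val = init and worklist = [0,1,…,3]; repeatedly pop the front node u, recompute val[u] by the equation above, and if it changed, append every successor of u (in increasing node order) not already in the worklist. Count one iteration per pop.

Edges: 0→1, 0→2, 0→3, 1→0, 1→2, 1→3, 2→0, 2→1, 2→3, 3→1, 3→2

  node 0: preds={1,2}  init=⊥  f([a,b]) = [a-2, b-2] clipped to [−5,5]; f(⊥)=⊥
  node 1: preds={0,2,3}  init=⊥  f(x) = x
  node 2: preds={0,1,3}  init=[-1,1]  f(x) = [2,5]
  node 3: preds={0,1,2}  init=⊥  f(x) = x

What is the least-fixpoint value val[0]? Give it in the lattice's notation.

Worklist (11 pops):
  #1 pop 0: in=[-1,1] → [-3,-1] (was ⊥); enqueue []
  #2 pop 1: in=[-3,1] → [-3,1] (was ⊥); enqueue [0]
  #3 pop 2: in=[-3,1] → [-1,5] (was [-1,1]); enqueue [1]
  #4 pop 3: in=[-3,5] → [-3,5] (was ⊥); enqueue [2]
  #5 pop 0: in=[-3,5] → [-5,3] (was [-3,-1]); enqueue [3]
  #6 pop 1: in=[-5,5] → [-5,5] (was [-3,1]); enqueue [0]
  #7 pop 2: in=[-5,5] → [-1,5] (no change)
  #8 pop 3: in=[-5,5] → [-5,5] (was [-3,5]); enqueue [1,2]
  #9 pop 0: in=[-5,5] → [-5,3] (no change)
  #10 pop 1: in=[-5,5] → [-5,5] (no change)
  #11 pop 2: in=[-5,5] → [-1,5] (no change)

Fixpoint:
  val[0] = [-5,3]
  val[1] = [-5,5]
  val[2] = [-1,5]
  val[3] = [-5,5]

[-5,3]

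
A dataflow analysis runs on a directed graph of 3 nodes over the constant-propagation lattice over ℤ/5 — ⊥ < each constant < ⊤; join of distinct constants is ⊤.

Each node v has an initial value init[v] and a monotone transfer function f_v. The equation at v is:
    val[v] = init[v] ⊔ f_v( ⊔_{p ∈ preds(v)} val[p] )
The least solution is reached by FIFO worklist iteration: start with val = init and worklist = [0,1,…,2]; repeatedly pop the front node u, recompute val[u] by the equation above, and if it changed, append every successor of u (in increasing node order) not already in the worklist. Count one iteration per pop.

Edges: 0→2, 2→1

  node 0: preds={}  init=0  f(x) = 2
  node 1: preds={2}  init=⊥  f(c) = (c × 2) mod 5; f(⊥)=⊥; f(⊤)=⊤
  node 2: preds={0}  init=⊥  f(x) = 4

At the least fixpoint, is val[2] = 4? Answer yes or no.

Worklist (4 pops):
  #1 pop 0: in=⊥ → ⊤ (was 0); enqueue []
  #2 pop 1: in=⊥ → ⊥ (no change)
  #3 pop 2: in=⊤ → 4 (was ⊥); enqueue [1]
  #4 pop 1: in=4 → 3 (was ⊥); enqueue []

Fixpoint:
  val[0] = ⊤
  val[1] = 3
  val[2] = 4

yes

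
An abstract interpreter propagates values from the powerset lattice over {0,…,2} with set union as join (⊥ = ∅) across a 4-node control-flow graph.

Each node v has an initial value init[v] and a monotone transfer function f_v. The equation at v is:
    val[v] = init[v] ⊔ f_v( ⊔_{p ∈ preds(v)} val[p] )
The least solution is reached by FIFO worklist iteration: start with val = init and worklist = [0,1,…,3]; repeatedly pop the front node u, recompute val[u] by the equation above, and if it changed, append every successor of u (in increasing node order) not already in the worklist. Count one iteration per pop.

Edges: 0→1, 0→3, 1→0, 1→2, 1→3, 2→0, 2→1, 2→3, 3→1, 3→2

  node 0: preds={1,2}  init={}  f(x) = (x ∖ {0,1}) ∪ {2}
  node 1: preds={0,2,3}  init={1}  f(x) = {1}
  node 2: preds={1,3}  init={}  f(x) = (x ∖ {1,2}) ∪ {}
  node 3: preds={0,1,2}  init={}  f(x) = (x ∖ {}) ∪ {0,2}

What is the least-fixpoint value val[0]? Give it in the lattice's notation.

{2}

Trace (9 dequeues):
  [1] u=0 | in {1} | out {2} | prev {} | push {}
  [2] u=1 | in {2} | out {1} | ==
  [3] u=2 | in {1} | out {} | ==
  [4] u=3 | in {1,2} | out {0,1,2} | prev {} | push {1,2}
  [5] u=1 | in {0,1,2} | out {1} | ==
  [6] u=2 | in {0,1,2} | out {0} | prev {} | push {0,1,3}
  [7] u=0 | in {0,1} | out {2} | ==
  [8] u=1 | in {0,1,2} | out {1} | ==
  [9] u=3 | in {0,1,2} | out {0,1,2} | ==

Converged values:
  [0] {2}
  [1] {1}
  [2] {0}
  [3] {0,1,2}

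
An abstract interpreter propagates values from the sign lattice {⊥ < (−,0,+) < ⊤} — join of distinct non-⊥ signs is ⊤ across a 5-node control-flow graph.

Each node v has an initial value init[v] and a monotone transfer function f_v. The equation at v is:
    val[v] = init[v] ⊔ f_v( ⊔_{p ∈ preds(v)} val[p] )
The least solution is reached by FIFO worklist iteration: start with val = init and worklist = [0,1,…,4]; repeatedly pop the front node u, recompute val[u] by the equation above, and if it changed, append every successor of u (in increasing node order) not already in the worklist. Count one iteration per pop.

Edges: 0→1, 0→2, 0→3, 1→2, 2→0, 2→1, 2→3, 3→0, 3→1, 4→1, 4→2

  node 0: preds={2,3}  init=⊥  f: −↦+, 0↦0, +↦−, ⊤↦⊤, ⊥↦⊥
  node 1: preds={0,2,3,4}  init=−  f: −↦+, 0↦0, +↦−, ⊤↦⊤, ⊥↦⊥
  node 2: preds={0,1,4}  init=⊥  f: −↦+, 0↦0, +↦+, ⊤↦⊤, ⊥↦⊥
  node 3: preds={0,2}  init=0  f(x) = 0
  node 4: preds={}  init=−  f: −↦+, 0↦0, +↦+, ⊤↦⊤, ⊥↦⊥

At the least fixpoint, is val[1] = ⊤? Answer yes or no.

yes

Iteration log — 9 steps:
  step 1. node 0  ⊔preds=0  new=0  old=⊥  +wl: 
  step 2. node 1  ⊔preds=⊤  new=⊤  old=−  +wl: 
  step 3. node 2  ⊔preds=⊤  new=⊤  old=⊥  +wl: 0,1
  step 4. node 3  ⊔preds=⊤  new=0  stable
  step 5. node 4  ⊔preds=⊥  new=−  stable
  step 6. node 0  ⊔preds=⊤  new=⊤  old=0  +wl: 2,3
  step 7. node 1  ⊔preds=⊤  new=⊤  stable
  step 8. node 2  ⊔preds=⊤  new=⊤  stable
  step 9. node 3  ⊔preds=⊤  new=0  stable

Least fixpoint reached:
  node 0: ⊤
  node 1: ⊤
  node 2: ⊤
  node 3: 0
  node 4: −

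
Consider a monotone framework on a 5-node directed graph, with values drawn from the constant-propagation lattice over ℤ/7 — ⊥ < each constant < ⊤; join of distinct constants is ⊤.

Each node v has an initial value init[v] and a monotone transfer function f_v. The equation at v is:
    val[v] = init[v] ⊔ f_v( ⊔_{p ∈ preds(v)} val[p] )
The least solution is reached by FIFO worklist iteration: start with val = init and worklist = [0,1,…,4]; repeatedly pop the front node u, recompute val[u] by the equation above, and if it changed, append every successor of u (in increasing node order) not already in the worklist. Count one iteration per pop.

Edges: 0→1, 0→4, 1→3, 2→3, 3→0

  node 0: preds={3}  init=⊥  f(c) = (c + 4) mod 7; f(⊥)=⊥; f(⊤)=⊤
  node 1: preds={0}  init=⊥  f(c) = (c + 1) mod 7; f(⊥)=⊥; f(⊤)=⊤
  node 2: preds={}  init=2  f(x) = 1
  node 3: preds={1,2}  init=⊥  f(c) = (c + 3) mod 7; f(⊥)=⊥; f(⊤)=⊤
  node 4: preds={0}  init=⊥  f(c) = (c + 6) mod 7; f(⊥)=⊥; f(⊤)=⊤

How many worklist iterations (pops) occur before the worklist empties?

9

Iteration log — 9 steps:
  step 1. node 0  ⊔preds=⊥  new=⊥  stable
  step 2. node 1  ⊔preds=⊥  new=⊥  stable
  step 3. node 2  ⊔preds=⊥  new=⊤  old=2  +wl: 
  step 4. node 3  ⊔preds=⊤  new=⊤  old=⊥  +wl: 0
  step 5. node 4  ⊔preds=⊥  new=⊥  stable
  step 6. node 0  ⊔preds=⊤  new=⊤  old=⊥  +wl: 1,4
  step 7. node 1  ⊔preds=⊤  new=⊤  old=⊥  +wl: 3
  step 8. node 4  ⊔preds=⊤  new=⊤  old=⊥  +wl: 
  step 9. node 3  ⊔preds=⊤  new=⊤  stable

Least fixpoint reached:
  node 0: ⊤
  node 1: ⊤
  node 2: ⊤
  node 3: ⊤
  node 4: ⊤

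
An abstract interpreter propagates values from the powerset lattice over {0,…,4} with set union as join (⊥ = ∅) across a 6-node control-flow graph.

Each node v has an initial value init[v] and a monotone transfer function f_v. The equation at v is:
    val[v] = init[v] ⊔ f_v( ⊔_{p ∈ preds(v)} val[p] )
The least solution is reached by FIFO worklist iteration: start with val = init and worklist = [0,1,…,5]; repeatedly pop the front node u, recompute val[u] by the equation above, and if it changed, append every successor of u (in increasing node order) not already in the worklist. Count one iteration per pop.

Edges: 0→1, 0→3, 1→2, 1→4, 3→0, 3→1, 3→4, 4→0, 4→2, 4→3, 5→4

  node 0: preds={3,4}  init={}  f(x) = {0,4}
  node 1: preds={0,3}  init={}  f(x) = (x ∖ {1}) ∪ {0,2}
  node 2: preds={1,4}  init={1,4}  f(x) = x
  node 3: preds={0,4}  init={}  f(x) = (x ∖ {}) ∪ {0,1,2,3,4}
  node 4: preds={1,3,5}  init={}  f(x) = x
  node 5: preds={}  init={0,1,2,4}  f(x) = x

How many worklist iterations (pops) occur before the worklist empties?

11

Trace (11 dequeues):
  [1] u=0 | in {} | out {0,4} | prev {} | push {}
  [2] u=1 | in {0,4} | out {0,2,4} | prev {} | push {}
  [3] u=2 | in {0,2,4} | out {0,1,2,4} | prev {1,4} | push {}
  [4] u=3 | in {0,4} | out {0,1,2,3,4} | prev {} | push {0,1}
  [5] u=4 | in {0,1,2,3,4} | out {0,1,2,3,4} | prev {} | push {2,3}
  [6] u=5 | in {} | out {0,1,2,4} | ==
  [7] u=0 | in {0,1,2,3,4} | out {0,4} | ==
  [8] u=1 | in {0,1,2,3,4} | out {0,2,3,4} | prev {0,2,4} | push {4}
  [9] u=2 | in {0,1,2,3,4} | out {0,1,2,3,4} | prev {0,1,2,4} | push {}
  [10] u=3 | in {0,1,2,3,4} | out {0,1,2,3,4} | ==
  [11] u=4 | in {0,1,2,3,4} | out {0,1,2,3,4} | ==

Converged values:
  [0] {0,4}
  [1] {0,2,3,4}
  [2] {0,1,2,3,4}
  [3] {0,1,2,3,4}
  [4] {0,1,2,3,4}
  [5] {0,1,2,4}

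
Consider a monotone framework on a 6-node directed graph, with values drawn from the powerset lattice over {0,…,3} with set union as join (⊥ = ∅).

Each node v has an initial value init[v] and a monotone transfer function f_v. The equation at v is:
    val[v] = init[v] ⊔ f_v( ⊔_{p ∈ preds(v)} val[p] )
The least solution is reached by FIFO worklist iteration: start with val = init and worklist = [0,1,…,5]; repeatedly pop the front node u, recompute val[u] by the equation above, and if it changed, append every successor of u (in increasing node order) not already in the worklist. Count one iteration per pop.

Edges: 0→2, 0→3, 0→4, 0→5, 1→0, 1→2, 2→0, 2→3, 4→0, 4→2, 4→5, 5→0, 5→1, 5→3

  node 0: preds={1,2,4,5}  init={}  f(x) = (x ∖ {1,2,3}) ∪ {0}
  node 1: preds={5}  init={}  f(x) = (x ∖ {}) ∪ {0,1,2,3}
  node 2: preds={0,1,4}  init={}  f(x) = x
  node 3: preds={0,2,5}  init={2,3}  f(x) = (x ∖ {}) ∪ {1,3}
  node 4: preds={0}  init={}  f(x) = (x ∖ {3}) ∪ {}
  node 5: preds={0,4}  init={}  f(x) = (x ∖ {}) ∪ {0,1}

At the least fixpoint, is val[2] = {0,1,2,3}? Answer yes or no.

Worklist (10 pops):
  #1 pop 0: in={} → {0} (was {}); enqueue []
  #2 pop 1: in={} → {0,1,2,3} (was {}); enqueue [0]
  #3 pop 2: in={0,1,2,3} → {0,1,2,3} (was {}); enqueue []
  #4 pop 3: in={0,1,2,3} → {0,1,2,3} (was {2,3}); enqueue []
  #5 pop 4: in={0} → {0} (was {}); enqueue [2]
  #6 pop 5: in={0} → {0,1} (was {}); enqueue [1,3]
  #7 pop 0: in={0,1,2,3} → {0} (no change)
  #8 pop 2: in={0,1,2,3} → {0,1,2,3} (no change)
  #9 pop 1: in={0,1} → {0,1,2,3} (no change)
  #10 pop 3: in={0,1,2,3} → {0,1,2,3} (no change)

Fixpoint:
  val[0] = {0}
  val[1] = {0,1,2,3}
  val[2] = {0,1,2,3}
  val[3] = {0,1,2,3}
  val[4] = {0}
  val[5] = {0,1}

yes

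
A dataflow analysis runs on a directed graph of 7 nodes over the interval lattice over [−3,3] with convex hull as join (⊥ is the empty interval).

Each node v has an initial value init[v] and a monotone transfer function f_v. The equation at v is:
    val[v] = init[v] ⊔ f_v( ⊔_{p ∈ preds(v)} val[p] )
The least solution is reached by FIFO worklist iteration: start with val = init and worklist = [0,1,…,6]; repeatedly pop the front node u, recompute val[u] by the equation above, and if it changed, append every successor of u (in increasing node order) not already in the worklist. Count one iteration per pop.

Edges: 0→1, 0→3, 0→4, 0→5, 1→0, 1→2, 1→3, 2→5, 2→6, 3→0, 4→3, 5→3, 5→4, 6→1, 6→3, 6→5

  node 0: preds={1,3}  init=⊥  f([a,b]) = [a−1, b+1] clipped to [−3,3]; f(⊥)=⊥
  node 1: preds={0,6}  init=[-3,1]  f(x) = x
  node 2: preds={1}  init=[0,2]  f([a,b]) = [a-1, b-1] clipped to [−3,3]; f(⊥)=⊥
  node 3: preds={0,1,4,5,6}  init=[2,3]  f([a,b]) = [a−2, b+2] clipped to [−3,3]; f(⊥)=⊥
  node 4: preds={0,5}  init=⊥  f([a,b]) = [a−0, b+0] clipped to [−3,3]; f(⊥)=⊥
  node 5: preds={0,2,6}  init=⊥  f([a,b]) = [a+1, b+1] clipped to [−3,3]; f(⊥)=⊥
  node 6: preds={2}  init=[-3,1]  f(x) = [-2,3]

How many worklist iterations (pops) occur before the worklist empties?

Iteration log — 12 steps:
  step 1. node 0  ⊔preds=[-3,3]  new=[-3,3]  old=⊥  +wl: 
  step 2. node 1  ⊔preds=[-3,3]  new=[-3,3]  old=[-3,1]  +wl: 0
  step 3. node 2  ⊔preds=[-3,3]  new=[-3,2]  old=[0,2]  +wl: 
  step 4. node 3  ⊔preds=[-3,3]  new=[-3,3]  old=[2,3]  +wl: 
  step 5. node 4  ⊔preds=[-3,3]  new=[-3,3]  old=⊥  +wl: 3
  step 6. node 5  ⊔preds=[-3,3]  new=[-2,3]  old=⊥  +wl: 4
  step 7. node 6  ⊔preds=[-3,2]  new=[-3,3]  old=[-3,1]  +wl: 1,5
  step 8. node 0  ⊔preds=[-3,3]  new=[-3,3]  stable
  step 9. node 3  ⊔preds=[-3,3]  new=[-3,3]  stable
  step 10. node 4  ⊔preds=[-3,3]  new=[-3,3]  stable
  step 11. node 1  ⊔preds=[-3,3]  new=[-3,3]  stable
  step 12. node 5  ⊔preds=[-3,3]  new=[-2,3]  stable

Least fixpoint reached:
  node 0: [-3,3]
  node 1: [-3,3]
  node 2: [-3,2]
  node 3: [-3,3]
  node 4: [-3,3]
  node 5: [-2,3]
  node 6: [-3,3]

12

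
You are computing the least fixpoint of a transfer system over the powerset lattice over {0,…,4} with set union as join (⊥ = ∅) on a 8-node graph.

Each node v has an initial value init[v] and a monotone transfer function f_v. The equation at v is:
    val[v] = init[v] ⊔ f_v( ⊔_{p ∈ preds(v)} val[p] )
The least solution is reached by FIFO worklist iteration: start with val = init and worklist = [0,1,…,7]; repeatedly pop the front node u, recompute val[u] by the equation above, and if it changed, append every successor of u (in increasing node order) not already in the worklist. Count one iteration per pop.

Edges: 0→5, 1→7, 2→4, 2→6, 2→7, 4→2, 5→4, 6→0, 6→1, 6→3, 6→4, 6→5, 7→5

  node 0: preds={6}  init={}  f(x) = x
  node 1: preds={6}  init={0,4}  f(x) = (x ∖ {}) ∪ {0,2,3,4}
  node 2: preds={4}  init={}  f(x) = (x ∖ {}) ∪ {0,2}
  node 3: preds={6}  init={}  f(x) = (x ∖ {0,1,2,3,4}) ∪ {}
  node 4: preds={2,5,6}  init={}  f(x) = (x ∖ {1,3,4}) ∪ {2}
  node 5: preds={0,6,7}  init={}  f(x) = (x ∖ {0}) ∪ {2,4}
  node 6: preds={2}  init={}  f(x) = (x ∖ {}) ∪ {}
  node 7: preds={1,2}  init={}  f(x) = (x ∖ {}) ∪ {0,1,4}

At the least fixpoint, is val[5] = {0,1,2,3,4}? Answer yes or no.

Worklist (15 pops):
  #1 pop 0: in={} → {} (no change)
  #2 pop 1: in={} → {0,2,3,4} (was {0,4}); enqueue []
  #3 pop 2: in={} → {0,2} (was {}); enqueue []
  #4 pop 3: in={} → {} (no change)
  #5 pop 4: in={0,2} → {0,2} (was {}); enqueue [2]
  #6 pop 5: in={} → {2,4} (was {}); enqueue [4]
  #7 pop 6: in={0,2} → {0,2} (was {}); enqueue [0,1,3,5]
  #8 pop 7: in={0,2,3,4} → {0,1,2,3,4} (was {}); enqueue []
  #9 pop 2: in={0,2} → {0,2} (no change)
  #10 pop 4: in={0,2,4} → {0,2} (no change)
  #11 pop 0: in={0,2} → {0,2} (was {}); enqueue []
  #12 pop 1: in={0,2} → {0,2,3,4} (no change)
  #13 pop 3: in={0,2} → {} (no change)
  #14 pop 5: in={0,1,2,3,4} → {1,2,3,4} (was {2,4}); enqueue [4]
  #15 pop 4: in={0,1,2,3,4} → {0,2} (no change)

Fixpoint:
  val[0] = {0,2}
  val[1] = {0,2,3,4}
  val[2] = {0,2}
  val[3] = {}
  val[4] = {0,2}
  val[5] = {1,2,3,4}
  val[6] = {0,2}
  val[7] = {0,1,2,3,4}

no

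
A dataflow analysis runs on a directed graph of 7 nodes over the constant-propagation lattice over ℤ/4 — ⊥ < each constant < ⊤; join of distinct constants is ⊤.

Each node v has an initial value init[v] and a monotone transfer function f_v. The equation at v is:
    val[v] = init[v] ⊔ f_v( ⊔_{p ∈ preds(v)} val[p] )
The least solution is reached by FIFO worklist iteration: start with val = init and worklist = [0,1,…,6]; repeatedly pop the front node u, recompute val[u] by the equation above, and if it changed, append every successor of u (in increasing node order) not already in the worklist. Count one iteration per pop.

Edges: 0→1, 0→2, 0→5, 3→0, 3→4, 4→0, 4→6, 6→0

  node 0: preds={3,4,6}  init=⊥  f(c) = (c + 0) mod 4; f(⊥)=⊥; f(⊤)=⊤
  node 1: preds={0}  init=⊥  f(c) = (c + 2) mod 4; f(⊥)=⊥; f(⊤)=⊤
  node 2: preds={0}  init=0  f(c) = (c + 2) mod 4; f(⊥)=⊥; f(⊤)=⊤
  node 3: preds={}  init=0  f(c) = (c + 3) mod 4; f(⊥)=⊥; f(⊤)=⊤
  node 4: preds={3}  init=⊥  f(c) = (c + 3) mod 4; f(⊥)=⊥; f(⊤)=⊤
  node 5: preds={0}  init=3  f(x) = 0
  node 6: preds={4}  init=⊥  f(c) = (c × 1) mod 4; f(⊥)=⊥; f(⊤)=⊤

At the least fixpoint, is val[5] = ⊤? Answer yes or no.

Iteration log — 11 steps:
  step 1. node 0  ⊔preds=0  new=0  old=⊥  +wl: 
  step 2. node 1  ⊔preds=0  new=2  old=⊥  +wl: 
  step 3. node 2  ⊔preds=0  new=⊤  old=0  +wl: 
  step 4. node 3  ⊔preds=⊥  new=0  stable
  step 5. node 4  ⊔preds=0  new=3  old=⊥  +wl: 0
  step 6. node 5  ⊔preds=0  new=⊤  old=3  +wl: 
  step 7. node 6  ⊔preds=3  new=3  old=⊥  +wl: 
  step 8. node 0  ⊔preds=⊤  new=⊤  old=0  +wl: 1,2,5
  step 9. node 1  ⊔preds=⊤  new=⊤  old=2  +wl: 
  step 10. node 2  ⊔preds=⊤  new=⊤  stable
  step 11. node 5  ⊔preds=⊤  new=⊤  stable

Least fixpoint reached:
  node 0: ⊤
  node 1: ⊤
  node 2: ⊤
  node 3: 0
  node 4: 3
  node 5: ⊤
  node 6: 3

yes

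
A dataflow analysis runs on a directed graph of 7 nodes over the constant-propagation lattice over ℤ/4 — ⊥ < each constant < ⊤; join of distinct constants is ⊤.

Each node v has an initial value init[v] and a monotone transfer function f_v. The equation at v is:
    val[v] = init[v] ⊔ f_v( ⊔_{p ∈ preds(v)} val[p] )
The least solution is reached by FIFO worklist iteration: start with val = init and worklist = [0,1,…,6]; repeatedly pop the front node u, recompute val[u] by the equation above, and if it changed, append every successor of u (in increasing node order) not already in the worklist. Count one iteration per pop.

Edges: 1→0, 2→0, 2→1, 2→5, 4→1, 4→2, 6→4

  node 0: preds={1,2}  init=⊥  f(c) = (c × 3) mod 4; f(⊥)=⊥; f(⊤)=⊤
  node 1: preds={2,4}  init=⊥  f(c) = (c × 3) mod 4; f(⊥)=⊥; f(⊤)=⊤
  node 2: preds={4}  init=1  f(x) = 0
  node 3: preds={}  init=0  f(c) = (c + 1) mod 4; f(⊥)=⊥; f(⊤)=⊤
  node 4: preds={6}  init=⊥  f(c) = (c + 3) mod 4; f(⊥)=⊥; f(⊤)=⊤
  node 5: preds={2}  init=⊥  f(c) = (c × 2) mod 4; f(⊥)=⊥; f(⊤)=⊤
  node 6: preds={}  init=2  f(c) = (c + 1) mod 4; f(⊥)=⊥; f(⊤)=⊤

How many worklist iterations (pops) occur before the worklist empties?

Worklist (11 pops):
  #1 pop 0: in=1 → 3 (was ⊥); enqueue []
  #2 pop 1: in=1 → 3 (was ⊥); enqueue [0]
  #3 pop 2: in=⊥ → ⊤ (was 1); enqueue [1]
  #4 pop 3: in=⊥ → 0 (no change)
  #5 pop 4: in=2 → 1 (was ⊥); enqueue [2]
  #6 pop 5: in=⊤ → ⊤ (was ⊥); enqueue []
  #7 pop 6: in=⊥ → 2 (no change)
  #8 pop 0: in=⊤ → ⊤ (was 3); enqueue []
  #9 pop 1: in=⊤ → ⊤ (was 3); enqueue [0]
  #10 pop 2: in=1 → ⊤ (no change)
  #11 pop 0: in=⊤ → ⊤ (no change)

Fixpoint:
  val[0] = ⊤
  val[1] = ⊤
  val[2] = ⊤
  val[3] = 0
  val[4] = 1
  val[5] = ⊤
  val[6] = 2

11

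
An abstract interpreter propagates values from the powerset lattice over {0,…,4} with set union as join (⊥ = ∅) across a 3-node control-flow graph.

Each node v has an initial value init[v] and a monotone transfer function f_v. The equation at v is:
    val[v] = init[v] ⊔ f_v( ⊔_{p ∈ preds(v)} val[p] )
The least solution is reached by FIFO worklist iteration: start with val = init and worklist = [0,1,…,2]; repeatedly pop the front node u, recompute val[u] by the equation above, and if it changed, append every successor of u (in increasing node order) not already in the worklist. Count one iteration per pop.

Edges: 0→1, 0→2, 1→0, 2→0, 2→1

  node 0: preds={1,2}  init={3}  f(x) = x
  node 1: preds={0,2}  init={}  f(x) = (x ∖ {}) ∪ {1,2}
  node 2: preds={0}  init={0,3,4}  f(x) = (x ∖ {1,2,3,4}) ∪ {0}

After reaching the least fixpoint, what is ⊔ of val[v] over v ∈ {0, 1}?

Worklist (6 pops):
  #1 pop 0: in={0,3,4} → {0,3,4} (was {3}); enqueue []
  #2 pop 1: in={0,3,4} → {0,1,2,3,4} (was {}); enqueue [0]
  #3 pop 2: in={0,3,4} → {0,3,4} (no change)
  #4 pop 0: in={0,1,2,3,4} → {0,1,2,3,4} (was {0,3,4}); enqueue [1,2]
  #5 pop 1: in={0,1,2,3,4} → {0,1,2,3,4} (no change)
  #6 pop 2: in={0,1,2,3,4} → {0,3,4} (no change)

Fixpoint:
  val[0] = {0,1,2,3,4}
  val[1] = {0,1,2,3,4}
  val[2] = {0,3,4}

{0,1,2,3,4}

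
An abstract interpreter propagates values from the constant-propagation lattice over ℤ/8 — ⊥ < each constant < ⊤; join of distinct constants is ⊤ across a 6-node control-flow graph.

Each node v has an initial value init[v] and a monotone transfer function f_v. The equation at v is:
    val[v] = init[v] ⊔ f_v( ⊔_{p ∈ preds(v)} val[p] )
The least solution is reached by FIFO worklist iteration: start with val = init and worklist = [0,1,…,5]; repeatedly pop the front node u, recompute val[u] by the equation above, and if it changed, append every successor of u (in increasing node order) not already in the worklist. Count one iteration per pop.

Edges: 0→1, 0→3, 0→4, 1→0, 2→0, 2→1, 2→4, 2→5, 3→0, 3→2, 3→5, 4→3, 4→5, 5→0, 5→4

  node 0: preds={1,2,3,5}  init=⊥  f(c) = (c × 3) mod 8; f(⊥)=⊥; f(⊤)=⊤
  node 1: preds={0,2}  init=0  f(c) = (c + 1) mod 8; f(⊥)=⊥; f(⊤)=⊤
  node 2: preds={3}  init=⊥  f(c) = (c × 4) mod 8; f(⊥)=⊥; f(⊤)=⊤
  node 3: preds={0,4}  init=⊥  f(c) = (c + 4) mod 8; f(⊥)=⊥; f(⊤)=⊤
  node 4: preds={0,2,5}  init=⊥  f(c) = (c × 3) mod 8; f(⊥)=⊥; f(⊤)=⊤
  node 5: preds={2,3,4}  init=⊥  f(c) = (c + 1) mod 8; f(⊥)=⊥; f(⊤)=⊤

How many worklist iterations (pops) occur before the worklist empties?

19

Trace (19 dequeues):
  [1] u=0 | in 0 | out 0 | prev ⊥ | push {}
  [2] u=1 | in 0 | out ⊤ | prev 0 | push {0}
  [3] u=2 | in ⊥ | out ⊥ | ==
  [4] u=3 | in 0 | out 4 | prev ⊥ | push {2}
  [5] u=4 | in 0 | out 0 | prev ⊥ | push {3}
  [6] u=5 | in ⊤ | out ⊤ | prev ⊥ | push {4}
  [7] u=0 | in ⊤ | out ⊤ | prev 0 | push {1}
  [8] u=2 | in 4 | out 0 | prev ⊥ | push {0,5}
  [9] u=3 | in ⊤ | out ⊤ | prev 4 | push {2}
  [10] u=4 | in ⊤ | out ⊤ | prev 0 | push {3}
  [11] u=1 | in ⊤ | out ⊤ | ==
  [12] u=0 | in ⊤ | out ⊤ | ==
  [13] u=5 | in ⊤ | out ⊤ | ==
  [14] u=2 | in ⊤ | out ⊤ | prev 0 | push {0,1,4,5}
  [15] u=3 | in ⊤ | out ⊤ | ==
  [16] u=0 | in ⊤ | out ⊤ | ==
  [17] u=1 | in ⊤ | out ⊤ | ==
  [18] u=4 | in ⊤ | out ⊤ | ==
  [19] u=5 | in ⊤ | out ⊤ | ==

Converged values:
  [0] ⊤
  [1] ⊤
  [2] ⊤
  [3] ⊤
  [4] ⊤
  [5] ⊤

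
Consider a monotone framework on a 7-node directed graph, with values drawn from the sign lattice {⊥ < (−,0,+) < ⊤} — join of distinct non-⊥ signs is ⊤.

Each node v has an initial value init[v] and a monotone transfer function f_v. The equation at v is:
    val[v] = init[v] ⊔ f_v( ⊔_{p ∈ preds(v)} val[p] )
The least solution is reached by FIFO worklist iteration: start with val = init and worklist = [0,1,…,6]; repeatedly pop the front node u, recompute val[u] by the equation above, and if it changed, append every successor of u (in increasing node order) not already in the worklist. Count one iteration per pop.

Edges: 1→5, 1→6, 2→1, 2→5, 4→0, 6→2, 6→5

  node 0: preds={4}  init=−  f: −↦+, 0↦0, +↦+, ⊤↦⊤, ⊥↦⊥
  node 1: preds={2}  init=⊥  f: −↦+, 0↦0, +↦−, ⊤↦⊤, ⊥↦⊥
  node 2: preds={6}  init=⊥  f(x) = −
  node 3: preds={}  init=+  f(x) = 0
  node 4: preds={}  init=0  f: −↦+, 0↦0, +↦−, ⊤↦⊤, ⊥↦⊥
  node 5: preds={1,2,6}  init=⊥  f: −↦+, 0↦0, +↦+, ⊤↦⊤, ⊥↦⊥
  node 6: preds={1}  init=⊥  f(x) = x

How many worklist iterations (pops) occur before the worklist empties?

12

Iteration log — 12 steps:
  step 1. node 0  ⊔preds=0  new=⊤  old=−  +wl: 
  step 2. node 1  ⊔preds=⊥  new=⊥  stable
  step 3. node 2  ⊔preds=⊥  new=−  old=⊥  +wl: 1
  step 4. node 3  ⊔preds=⊥  new=⊤  old=+  +wl: 
  step 5. node 4  ⊔preds=⊥  new=0  stable
  step 6. node 5  ⊔preds=−  new=+  old=⊥  +wl: 
  step 7. node 6  ⊔preds=⊥  new=⊥  stable
  step 8. node 1  ⊔preds=−  new=+  old=⊥  +wl: 5,6
  step 9. node 5  ⊔preds=⊤  new=⊤  old=+  +wl: 
  step 10. node 6  ⊔preds=+  new=+  old=⊥  +wl: 2,5
  step 11. node 2  ⊔preds=+  new=−  stable
  step 12. node 5  ⊔preds=⊤  new=⊤  stable

Least fixpoint reached:
  node 0: ⊤
  node 1: +
  node 2: −
  node 3: ⊤
  node 4: 0
  node 5: ⊤
  node 6: +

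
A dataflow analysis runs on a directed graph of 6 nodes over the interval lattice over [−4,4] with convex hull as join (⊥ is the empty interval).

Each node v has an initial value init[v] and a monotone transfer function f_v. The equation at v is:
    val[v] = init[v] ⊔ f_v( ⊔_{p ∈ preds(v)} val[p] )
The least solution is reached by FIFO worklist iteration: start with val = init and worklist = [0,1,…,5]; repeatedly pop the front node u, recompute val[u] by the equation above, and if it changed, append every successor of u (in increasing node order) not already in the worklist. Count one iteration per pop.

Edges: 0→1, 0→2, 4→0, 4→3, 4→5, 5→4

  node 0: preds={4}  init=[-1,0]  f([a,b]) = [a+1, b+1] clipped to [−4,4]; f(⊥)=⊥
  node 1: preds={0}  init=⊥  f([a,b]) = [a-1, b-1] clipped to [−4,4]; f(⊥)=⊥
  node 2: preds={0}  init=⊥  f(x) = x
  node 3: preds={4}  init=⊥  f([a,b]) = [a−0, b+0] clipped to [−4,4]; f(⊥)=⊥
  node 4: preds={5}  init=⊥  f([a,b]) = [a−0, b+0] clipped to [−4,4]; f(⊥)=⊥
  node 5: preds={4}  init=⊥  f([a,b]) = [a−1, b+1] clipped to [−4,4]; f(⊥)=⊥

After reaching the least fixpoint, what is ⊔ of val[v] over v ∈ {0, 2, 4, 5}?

[-1,0]

Iteration log — 6 steps:
  step 1. node 0  ⊔preds=⊥  new=[-1,0]  stable
  step 2. node 1  ⊔preds=[-1,0]  new=[-2,-1]  old=⊥  +wl: 
  step 3. node 2  ⊔preds=[-1,0]  new=[-1,0]  old=⊥  +wl: 
  step 4. node 3  ⊔preds=⊥  new=⊥  stable
  step 5. node 4  ⊔preds=⊥  new=⊥  stable
  step 6. node 5  ⊔preds=⊥  new=⊥  stable

Least fixpoint reached:
  node 0: [-1,0]
  node 1: [-2,-1]
  node 2: [-1,0]
  node 3: ⊥
  node 4: ⊥
  node 5: ⊥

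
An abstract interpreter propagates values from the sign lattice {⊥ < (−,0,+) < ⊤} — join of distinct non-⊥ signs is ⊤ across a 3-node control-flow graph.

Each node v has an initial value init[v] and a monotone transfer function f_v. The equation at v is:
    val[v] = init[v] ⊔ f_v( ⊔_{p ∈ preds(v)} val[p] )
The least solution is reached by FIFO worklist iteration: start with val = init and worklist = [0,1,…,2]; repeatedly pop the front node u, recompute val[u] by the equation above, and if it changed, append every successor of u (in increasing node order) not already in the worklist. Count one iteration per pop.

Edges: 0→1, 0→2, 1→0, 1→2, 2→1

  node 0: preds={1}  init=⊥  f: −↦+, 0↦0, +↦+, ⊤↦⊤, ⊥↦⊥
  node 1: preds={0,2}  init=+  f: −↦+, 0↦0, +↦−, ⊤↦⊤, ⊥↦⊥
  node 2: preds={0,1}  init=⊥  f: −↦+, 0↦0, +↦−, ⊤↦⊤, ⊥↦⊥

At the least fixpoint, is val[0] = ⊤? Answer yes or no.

yes

Trace (6 dequeues):
  [1] u=0 | in + | out + | prev ⊥ | push {}
  [2] u=1 | in + | out ⊤ | prev + | push {0}
  [3] u=2 | in ⊤ | out ⊤ | prev ⊥ | push {1}
  [4] u=0 | in ⊤ | out ⊤ | prev + | push {2}
  [5] u=1 | in ⊤ | out ⊤ | ==
  [6] u=2 | in ⊤ | out ⊤ | ==

Converged values:
  [0] ⊤
  [1] ⊤
  [2] ⊤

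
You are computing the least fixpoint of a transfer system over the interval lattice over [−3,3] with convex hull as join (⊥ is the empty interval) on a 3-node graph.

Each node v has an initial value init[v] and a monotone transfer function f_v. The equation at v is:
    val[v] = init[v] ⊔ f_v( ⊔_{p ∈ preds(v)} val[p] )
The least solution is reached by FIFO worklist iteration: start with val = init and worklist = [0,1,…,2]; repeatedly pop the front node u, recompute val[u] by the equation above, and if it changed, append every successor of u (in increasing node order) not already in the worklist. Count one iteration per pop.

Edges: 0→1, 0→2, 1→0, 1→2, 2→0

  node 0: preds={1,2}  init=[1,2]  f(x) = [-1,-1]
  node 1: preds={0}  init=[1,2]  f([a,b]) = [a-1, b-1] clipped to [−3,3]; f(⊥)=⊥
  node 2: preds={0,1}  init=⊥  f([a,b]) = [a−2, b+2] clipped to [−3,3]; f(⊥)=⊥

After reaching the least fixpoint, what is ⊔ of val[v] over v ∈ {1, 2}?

[-3,3]

Worklist (4 pops):
  #1 pop 0: in=[1,2] → [-1,2] (was [1,2]); enqueue []
  #2 pop 1: in=[-1,2] → [-2,2] (was [1,2]); enqueue [0]
  #3 pop 2: in=[-2,2] → [-3,3] (was ⊥); enqueue []
  #4 pop 0: in=[-3,3] → [-1,2] (no change)

Fixpoint:
  val[0] = [-1,2]
  val[1] = [-2,2]
  val[2] = [-3,3]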